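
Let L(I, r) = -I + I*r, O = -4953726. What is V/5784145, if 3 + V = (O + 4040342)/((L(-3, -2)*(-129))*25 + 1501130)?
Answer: -5329699/8514868775225 ≈ -6.2593e-7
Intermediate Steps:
V = -5329699/1472105 (V = -3 + (-4953726 + 4040342)/((-3*(-1 - 2)*(-129))*25 + 1501130) = -3 - 913384/((-3*(-3)*(-129))*25 + 1501130) = -3 - 913384/((9*(-129))*25 + 1501130) = -3 - 913384/(-1161*25 + 1501130) = -3 - 913384/(-29025 + 1501130) = -3 - 913384/1472105 = -5329699/1472105 ≈ -3.6205)
V/5784145 = -5329699/1472105/5784145 = -5329699/1472105*1/5784145 = -5329699/8514868775225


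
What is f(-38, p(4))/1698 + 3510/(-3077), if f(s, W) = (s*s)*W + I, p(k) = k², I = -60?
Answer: 32473204/2612373 ≈ 12.431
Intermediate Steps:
f(s, W) = -60 + W*s² (f(s, W) = (s*s)*W - 60 = s²*W - 60 = W*s² - 60 = -60 + W*s²)
f(-38, p(4))/1698 + 3510/(-3077) = (-60 + 4²*(-38)²)/1698 + 3510/(-3077) = (-60 + 16*1444)*(1/1698) + 3510*(-1/3077) = (-60 + 23104)*(1/1698) - 3510/3077 = 23044*(1/1698) - 3510/3077 = 11522/849 - 3510/3077 = 32473204/2612373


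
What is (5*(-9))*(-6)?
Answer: 270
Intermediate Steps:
(5*(-9))*(-6) = -45*(-6) = 270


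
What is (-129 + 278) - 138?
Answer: 11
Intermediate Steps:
(-129 + 278) - 138 = 149 - 138 = 11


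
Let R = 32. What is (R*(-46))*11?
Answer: -16192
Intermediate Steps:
(R*(-46))*11 = (32*(-46))*11 = -1472*11 = -16192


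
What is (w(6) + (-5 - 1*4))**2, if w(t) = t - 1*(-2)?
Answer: 1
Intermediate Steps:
w(t) = 2 + t (w(t) = t + 2 = 2 + t)
(w(6) + (-5 - 1*4))**2 = ((2 + 6) + (-5 - 1*4))**2 = (8 + (-5 - 4))**2 = (8 - 9)**2 = (-1)**2 = 1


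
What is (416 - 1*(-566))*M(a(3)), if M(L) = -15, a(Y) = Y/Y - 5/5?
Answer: -14730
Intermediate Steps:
a(Y) = 0 (a(Y) = 1 - 5*1/5 = 1 - 1 = 0)
(416 - 1*(-566))*M(a(3)) = (416 - 1*(-566))*(-15) = (416 + 566)*(-15) = 982*(-15) = -14730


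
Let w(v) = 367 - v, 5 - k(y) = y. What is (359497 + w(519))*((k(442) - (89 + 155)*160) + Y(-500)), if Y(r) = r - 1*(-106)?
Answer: -14327444495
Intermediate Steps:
k(y) = 5 - y
Y(r) = 106 + r (Y(r) = r + 106 = 106 + r)
(359497 + w(519))*((k(442) - (89 + 155)*160) + Y(-500)) = (359497 + (367 - 1*519))*(((5 - 1*442) - (89 + 155)*160) + (106 - 500)) = (359497 + (367 - 519))*(((5 - 442) - 244*160) - 394) = (359497 - 152)*((-437 - 1*39040) - 394) = 359345*((-437 - 39040) - 394) = 359345*(-39477 - 394) = 359345*(-39871) = -14327444495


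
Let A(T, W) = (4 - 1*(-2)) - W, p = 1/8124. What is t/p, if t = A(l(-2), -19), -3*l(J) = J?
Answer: 203100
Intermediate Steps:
l(J) = -J/3
p = 1/8124 ≈ 0.00012309
A(T, W) = 6 - W (A(T, W) = (4 + 2) - W = 6 - W)
t = 25 (t = 6 - 1*(-19) = 6 + 19 = 25)
t/p = 25/(1/8124) = 25*8124 = 203100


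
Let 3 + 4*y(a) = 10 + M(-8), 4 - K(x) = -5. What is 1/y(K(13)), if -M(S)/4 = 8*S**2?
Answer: -4/2041 ≈ -0.0019598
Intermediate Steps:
K(x) = 9 (K(x) = 4 - 1*(-5) = 4 + 5 = 9)
M(S) = -32*S**2
y(a) = -2041/4 (y(a) = -3/4 + (10 - 32*(-8)**2)/4 = -3/4 + (10 - 32*64)/4 = -3/4 + (10 - 2048)/4 = -3/4 + (1/4)*(-2038) = -3/4 - 1019/2 = -2041/4)
1/y(K(13)) = 1/(-2041/4) = -4/2041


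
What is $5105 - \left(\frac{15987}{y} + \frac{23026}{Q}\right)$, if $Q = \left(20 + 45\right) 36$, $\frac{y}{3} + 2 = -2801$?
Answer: $\frac{16715862541}{3279510} \approx 5097.1$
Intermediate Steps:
$y = -8409$ ($y = -6 + 3 \left(-2801\right) = -6 - 8403 = -8409$)
$Q = 2340$ ($Q = 65 \cdot 36 = 2340$)
$5105 - \left(\frac{15987}{y} + \frac{23026}{Q}\right) = 5105 - \left(- \frac{5329}{2803} + \frac{11513}{1170}\right) = 5105 - \frac{26036009}{3279510} = \frac{16715862541}{3279510}$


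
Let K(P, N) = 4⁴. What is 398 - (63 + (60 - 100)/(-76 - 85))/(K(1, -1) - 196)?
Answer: 3834497/9660 ≈ 396.95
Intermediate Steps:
K(P, N) = 256
398 - (63 + (60 - 100)/(-76 - 85))/(K(1, -1) - 196) = 398 - (63 + (60 - 100)/(-76 - 85))/(256 - 196) = 398 - (63 - 40/(-161))/60 = 398 - (63 - 40*(-1/161))/60 = 398 - (63 + 40/161)/60 = 398 - 10183/(161*60) = 398 - 1*10183/9660 = 398 - 10183/9660 = 3834497/9660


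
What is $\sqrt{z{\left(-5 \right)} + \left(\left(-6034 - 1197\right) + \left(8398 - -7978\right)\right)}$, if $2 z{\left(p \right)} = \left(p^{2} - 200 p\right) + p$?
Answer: $\sqrt{9655} \approx 98.26$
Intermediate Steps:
$z{\left(p \right)} = \frac{p^{2}}{2} - \frac{199 p}{2}$ ($z{\left(p \right)} = \frac{\left(p^{2} - 200 p\right) + p}{2} = \frac{p^{2} - 199 p}{2} = \frac{p^{2}}{2} - \frac{199 p}{2}$)
$\sqrt{z{\left(-5 \right)} + \left(\left(-6034 - 1197\right) + \left(8398 - -7978\right)\right)} = \sqrt{\frac{1}{2} \left(-5\right) \left(-199 - 5\right) + \left(\left(-6034 - 1197\right) + \left(8398 - -7978\right)\right)} = \sqrt{\frac{1}{2} \left(-5\right) \left(-204\right) + \left(\left(-6034 - 1197\right) + \left(8398 + 7978\right)\right)} = \sqrt{510 + \left(-7231 + 16376\right)} = \sqrt{510 + 9145} = \sqrt{9655}$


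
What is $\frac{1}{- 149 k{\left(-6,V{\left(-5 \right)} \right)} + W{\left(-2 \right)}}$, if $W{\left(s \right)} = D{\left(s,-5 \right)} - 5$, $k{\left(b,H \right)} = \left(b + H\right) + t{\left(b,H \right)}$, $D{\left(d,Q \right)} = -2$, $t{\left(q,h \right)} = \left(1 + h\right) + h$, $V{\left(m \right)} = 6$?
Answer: $- \frac{1}{1944} \approx -0.0005144$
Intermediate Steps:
$t{\left(q,h \right)} = 1 + 2 h$
$k{\left(b,H \right)} = 1 + b + 3 H$ ($k{\left(b,H \right)} = \left(b + H\right) + \left(1 + 2 H\right) = \left(H + b\right) + \left(1 + 2 H\right) = 1 + b + 3 H$)
$W{\left(s \right)} = -7$ ($W{\left(s \right)} = -2 - 5 = -7$)
$\frac{1}{- 149 k{\left(-6,V{\left(-5 \right)} \right)} + W{\left(-2 \right)}} = \frac{1}{- 149 \left(1 - 6 + 3 \cdot 6\right) - 7} = \frac{1}{- 149 \left(1 - 6 + 18\right) - 7} = \frac{1}{\left(-149\right) 13 - 7} = \frac{1}{-1937 - 7} = \frac{1}{-1944} = - \frac{1}{1944}$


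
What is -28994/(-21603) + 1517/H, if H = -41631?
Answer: 20601359/15778149 ≈ 1.3057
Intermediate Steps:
-28994/(-21603) + 1517/H = -28994/(-21603) + 1517/(-41631) = -28994*(-1/21603) + 1517*(-1/41631) = 1526/1137 - 1517/41631 = 20601359/15778149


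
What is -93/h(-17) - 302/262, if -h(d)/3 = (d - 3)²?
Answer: -56339/52400 ≈ -1.0752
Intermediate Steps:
h(d) = -3*(-3 + d)² (h(d) = -3*(d - 3)² = -3*(-3 + d)²)
-93/h(-17) - 302/262 = -93*(-1/(3*(-3 - 17)²)) - 302/262 = -93/((-3*(-20)²)) - 302*1/262 = -93/((-3*400)) - 151/131 = -93/(-1200) - 151/131 = -93*(-1/1200) - 151/131 = 31/400 - 151/131 = -56339/52400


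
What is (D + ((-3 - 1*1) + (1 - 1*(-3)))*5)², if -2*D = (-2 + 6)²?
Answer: 64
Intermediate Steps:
D = -8 (D = -(-2 + 6)²/2 = -½*4² = -½*16 = -8)
(D + ((-3 - 1*1) + (1 - 1*(-3)))*5)² = (-8 + ((-3 - 1*1) + (1 - 1*(-3)))*5)² = (-8 + ((-3 - 1) + (1 + 3))*5)² = (-8 + (-4 + 4)*5)² = (-8 + 0*5)² = (-8 + 0)² = (-8)² = 64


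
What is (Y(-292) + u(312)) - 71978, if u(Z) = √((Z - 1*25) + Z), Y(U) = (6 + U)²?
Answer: 9818 + √599 ≈ 9842.5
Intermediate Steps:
u(Z) = √(-25 + 2*Z) (u(Z) = √((Z - 25) + Z) = √((-25 + Z) + Z) = √(-25 + 2*Z))
(Y(-292) + u(312)) - 71978 = ((6 - 292)² + √(-25 + 2*312)) - 71978 = ((-286)² + √(-25 + 624)) - 71978 = (81796 + √599) - 71978 = 9818 + √599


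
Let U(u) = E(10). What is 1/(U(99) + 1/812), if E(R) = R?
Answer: 812/8121 ≈ 0.099988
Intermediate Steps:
U(u) = 10
1/(U(99) + 1/812) = 1/(10 + 1/812) = 1/(8121/812) = 812/8121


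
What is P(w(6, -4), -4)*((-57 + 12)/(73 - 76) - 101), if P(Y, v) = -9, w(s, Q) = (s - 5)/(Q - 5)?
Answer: 774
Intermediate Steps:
w(s, Q) = (-5 + s)/(-5 + Q)
P(w(6, -4), -4)*((-57 + 12)/(73 - 76) - 101) = -9*((-57 + 12)/(73 - 76) - 101) = -9*(-45/(-3) - 101) = -9*(-45*(-1/3) - 101) = -9*(15 - 101) = -9*(-86) = 774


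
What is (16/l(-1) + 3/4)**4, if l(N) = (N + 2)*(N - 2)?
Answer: 9150625/20736 ≈ 441.29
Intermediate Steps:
l(N) = (-2 + N)*(2 + N) (l(N) = (2 + N)*(-2 + N) = (-2 + N)*(2 + N))
(16/l(-1) + 3/4)**4 = (16/(-4 + (-1)**2) + 3/4)**4 = (16/(-4 + 1) + 3*(1/4))**4 = (16/(-3) + 3/4)**4 = (16*(-1/3) + 3/4)**4 = (-16/3 + 3/4)**4 = (-55/12)**4 = 9150625/20736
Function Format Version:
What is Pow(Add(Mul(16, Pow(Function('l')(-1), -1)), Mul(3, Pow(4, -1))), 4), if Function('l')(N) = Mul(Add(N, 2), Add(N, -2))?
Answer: Rational(9150625, 20736) ≈ 441.29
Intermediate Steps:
Function('l')(N) = Mul(Add(-2, N), Add(2, N)) (Function('l')(N) = Mul(Add(2, N), Add(-2, N)) = Mul(Add(-2, N), Add(2, N)))
Pow(Add(Mul(16, Pow(Function('l')(-1), -1)), Mul(3, Pow(4, -1))), 4) = Pow(Add(Mul(16, Pow(Add(-4, Pow(-1, 2)), -1)), Mul(3, Pow(4, -1))), 4) = Pow(Add(Mul(16, Pow(Add(-4, 1), -1)), Mul(3, Rational(1, 4))), 4) = Pow(Add(Mul(16, Pow(-3, -1)), Rational(3, 4)), 4) = Pow(Add(Mul(16, Rational(-1, 3)), Rational(3, 4)), 4) = Pow(Add(Rational(-16, 3), Rational(3, 4)), 4) = Pow(Rational(-55, 12), 4) = Rational(9150625, 20736)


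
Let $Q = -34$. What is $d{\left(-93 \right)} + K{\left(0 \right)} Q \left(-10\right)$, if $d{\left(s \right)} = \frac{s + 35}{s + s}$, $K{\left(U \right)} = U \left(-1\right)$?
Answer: $\frac{29}{93} \approx 0.31183$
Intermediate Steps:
$K{\left(U \right)} = - U$
$d{\left(s \right)} = \frac{35 + s}{2 s}$
$d{\left(-93 \right)} + K{\left(0 \right)} Q \left(-10\right) = \frac{35 - 93}{2 \left(-93\right)} + \left(-1\right) 0 \left(-34\right) \left(-10\right) = \frac{1}{2} \left(- \frac{1}{93}\right) \left(-58\right) + 0 \left(-34\right) \left(-10\right) = \frac{29}{93} + 0 \left(-10\right) = \frac{29}{93} + 0 = \frac{29}{93}$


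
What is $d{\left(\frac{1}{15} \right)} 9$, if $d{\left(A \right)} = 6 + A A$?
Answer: $\frac{1351}{25} \approx 54.04$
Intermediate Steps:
$d{\left(A \right)} = 6 + A^{2}$
$d{\left(\frac{1}{15} \right)} 9 = \left(6 + \left(\frac{1}{15}\right)^{2}\right) 9 = \left(6 + \frac{1}{225}\right) 9 = \frac{1351}{225} \cdot 9 = \frac{1351}{25}$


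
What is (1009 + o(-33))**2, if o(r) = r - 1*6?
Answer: 940900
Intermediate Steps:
o(r) = -6 + r (o(r) = r - 6 = -6 + r)
(1009 + o(-33))**2 = (1009 + (-6 - 33))**2 = (1009 - 39)**2 = 970**2 = 940900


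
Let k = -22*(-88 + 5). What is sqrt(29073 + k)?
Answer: 53*sqrt(11) ≈ 175.78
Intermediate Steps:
k = 1826 (k = -22*(-83) = 1826)
sqrt(29073 + k) = sqrt(29073 + 1826) = sqrt(30899) = 53*sqrt(11)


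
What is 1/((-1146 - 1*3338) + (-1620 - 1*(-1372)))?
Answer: -1/4732 ≈ -0.00021133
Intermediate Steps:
1/((-1146 - 1*3338) + (-1620 - 1*(-1372))) = 1/((-1146 - 3338) + (-1620 + 1372)) = 1/(-4484 - 248) = 1/(-4732) = -1/4732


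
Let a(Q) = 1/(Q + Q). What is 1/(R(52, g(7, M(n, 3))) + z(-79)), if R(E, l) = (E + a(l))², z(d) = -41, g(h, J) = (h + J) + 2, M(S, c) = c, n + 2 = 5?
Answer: 576/1536385 ≈ 0.00037491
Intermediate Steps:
n = 3 (n = -2 + 5 = 3)
a(Q) = 1/(2*Q)
g(h, J) = 2 + J + h (g(h, J) = (J + h) + 2 = 2 + J + h)
R(E, l) = (E + 1/(2*l))²
1/(R(52, g(7, M(n, 3))) + z(-79)) = 1/((52 + 1/(2*(2 + 3 + 7)))² - 41) = 1/((52 + (½)/12)² - 41) = 1/((52 + (½)*(1/12))² - 41) = 1/((52 + 1/24)² - 41) = 1/((1249/24)² - 41) = 1/(1560001/576 - 41) = 1/(1536385/576) = 576/1536385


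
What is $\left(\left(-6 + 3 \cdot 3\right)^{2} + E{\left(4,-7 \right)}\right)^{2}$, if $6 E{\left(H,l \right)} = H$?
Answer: $\frac{841}{9} \approx 93.444$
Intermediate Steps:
$E{\left(H,l \right)} = \frac{H}{6}$
$\left(\left(-6 + 3 \cdot 3\right)^{2} + E{\left(4,-7 \right)}\right)^{2} = \left(\left(-6 + 3 \cdot 3\right)^{2} + \frac{1}{6} \cdot 4\right)^{2} = \left(\left(-6 + 9\right)^{2} + \frac{2}{3}\right)^{2} = \left(3^{2} + \frac{2}{3}\right)^{2} = \left(9 + \frac{2}{3}\right)^{2} = \left(\frac{29}{3}\right)^{2} = \frac{841}{9}$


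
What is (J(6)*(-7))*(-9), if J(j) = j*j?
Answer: 2268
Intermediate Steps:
J(j) = j**2
(J(6)*(-7))*(-9) = (6**2*(-7))*(-9) = (36*(-7))*(-9) = -252*(-9) = 2268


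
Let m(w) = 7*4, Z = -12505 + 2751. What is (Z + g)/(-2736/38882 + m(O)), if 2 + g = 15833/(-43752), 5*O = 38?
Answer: -1659718393429/4751292192 ≈ -349.32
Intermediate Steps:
O = 38/5 (O = (⅕)*38 = 38/5 ≈ 7.6000)
Z = -9754
m(w) = 28
g = -103337/43752 (g = -2 + 15833/(-43752) = -2 + 15833*(-1/43752) = -2 - 15833/43752 = -103337/43752 ≈ -2.3619)
(Z + g)/(-2736/38882 + m(O)) = (-9754 - 103337/43752)/(-2736/38882 + 28) = -426860345/(43752*(-2736*1/38882 + 28)) = -426860345/(43752*(-1368/19441 + 28)) = -426860345/(43752*542980/19441) = -426860345/43752*19441/542980 = -1659718393429/4751292192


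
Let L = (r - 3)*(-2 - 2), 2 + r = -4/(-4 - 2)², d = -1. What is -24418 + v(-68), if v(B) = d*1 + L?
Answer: -219587/9 ≈ -24399.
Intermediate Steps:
r = -19/9 (r = -2 - 4/(-4 - 2)² = -2 - 4/((-6)²) = -2 - 4/36 = -2 - 4*1/36 = -2 - ⅑ = -19/9 ≈ -2.1111)
L = 184/9 (L = (-19/9 - 3)*(-2 - 2) = -46/9*(-4) = 184/9 ≈ 20.444)
v(B) = 175/9 (v(B) = -1*1 + 184/9 = -1 + 184/9 = 175/9)
-24418 + v(-68) = -24418 + 175/9 = -219587/9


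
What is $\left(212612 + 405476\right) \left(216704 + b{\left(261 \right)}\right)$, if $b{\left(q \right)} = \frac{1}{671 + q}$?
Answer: $\frac{31208519229338}{233} \approx 1.3394 \cdot 10^{11}$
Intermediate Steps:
$\left(212612 + 405476\right) \left(216704 + b{\left(261 \right)}\right) = \left(212612 + 405476\right) \left(216704 + \frac{1}{671 + 261}\right) = 618088 \left(216704 + \frac{1}{932}\right) = 618088 \cdot \frac{201968129}{932} = \frac{31208519229338}{233}$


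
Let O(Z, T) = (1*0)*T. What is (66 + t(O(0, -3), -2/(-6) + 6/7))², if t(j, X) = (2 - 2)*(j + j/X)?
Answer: 4356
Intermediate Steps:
O(Z, T) = 0 (O(Z, T) = 0*T = 0)
t(j, X) = 0 (t(j, X) = 0*(j + j/X) = 0)
(66 + t(O(0, -3), -2/(-6) + 6/7))² = (66 + 0)² = 66² = 4356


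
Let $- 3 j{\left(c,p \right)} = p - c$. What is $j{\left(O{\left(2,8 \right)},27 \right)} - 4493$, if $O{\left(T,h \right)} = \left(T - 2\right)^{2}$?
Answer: $-4502$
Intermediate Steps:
$O{\left(T,h \right)} = \left(-2 + T\right)^{2}$
$j{\left(c,p \right)} = - \frac{p}{3} + \frac{c}{3}$ ($j{\left(c,p \right)} = - \frac{p - c}{3} = - \frac{p}{3} + \frac{c}{3}$)
$j{\left(O{\left(2,8 \right)},27 \right)} - 4493 = \left(\left(- \frac{1}{3}\right) 27 + \frac{\left(-2 + 2\right)^{2}}{3}\right) - 4493 = \left(-9 + \frac{0^{2}}{3}\right) - 4493 = \left(-9 + \frac{1}{3} \cdot 0\right) - 4493 = \left(-9 + 0\right) - 4493 = -9 - 4493 = -4502$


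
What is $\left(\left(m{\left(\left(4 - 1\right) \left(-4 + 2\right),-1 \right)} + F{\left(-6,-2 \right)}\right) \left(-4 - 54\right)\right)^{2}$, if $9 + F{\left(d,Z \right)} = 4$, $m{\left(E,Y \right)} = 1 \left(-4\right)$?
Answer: $272484$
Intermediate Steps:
$m{\left(E,Y \right)} = -4$
$F{\left(d,Z \right)} = -5$ ($F{\left(d,Z \right)} = -9 + 4 = -5$)
$\left(\left(m{\left(\left(4 - 1\right) \left(-4 + 2\right),-1 \right)} + F{\left(-6,-2 \right)}\right) \left(-4 - 54\right)\right)^{2} = \left(\left(-4 - 5\right) \left(-4 - 54\right)\right)^{2} = \left(- 9 \left(-4 - 54\right)\right)^{2} = \left(\left(-9\right) \left(-58\right)\right)^{2} = 522^{2} = 272484$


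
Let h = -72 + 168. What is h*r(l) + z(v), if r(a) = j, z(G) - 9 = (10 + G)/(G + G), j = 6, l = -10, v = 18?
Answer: 5272/9 ≈ 585.78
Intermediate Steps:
z(G) = 9 + (10 + G)/(2*G) (z(G) = 9 + (10 + G)/(G + G) = 9 + (10 + G)/((2*G)) = 9 + (10 + G)*(1/(2*G)) = 9 + (10 + G)/(2*G))
r(a) = 6
h = 96
h*r(l) + z(v) = 96*6 + (19/2 + 5/18) = 576 + (19/2 + 5*(1/18)) = 576 + (19/2 + 5/18) = 576 + 88/9 = 5272/9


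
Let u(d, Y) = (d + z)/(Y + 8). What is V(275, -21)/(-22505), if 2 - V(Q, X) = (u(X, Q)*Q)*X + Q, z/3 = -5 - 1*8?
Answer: 60537/909845 ≈ 0.066535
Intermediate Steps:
z = -39 (z = 3*(-5 - 1*8) = 3*(-5 - 8) = 3*(-13) = -39)
u(d, Y) = (-39 + d)/(8 + Y) (u(d, Y) = (d - 39)/(Y + 8) = (-39 + d)/(8 + Y))
V(Q, X) = 2 - Q - Q*X*(-39 + X)/(8 + Q) (V(Q, X) = 2 - ((((-39 + X)/(8 + Q))*Q)*X + Q) = 2 - ((Q*(-39 + X)/(8 + Q))*X + Q) = 2 - (Q*X*(-39 + X)/(8 + Q) + Q) = 2 - (Q + Q*X*(-39 + X)/(8 + Q)) = 2 + (-Q - Q*X*(-39 + X)/(8 + Q)) = 2 - Q - Q*X*(-39 + X)/(8 + Q))
V(275, -21)/(-22505) = (((2 - 1*275)*(8 + 275) - 1*275*(-21)*(-39 - 21))/(8 + 275))/(-22505) = (((2 - 275)*283 - 1*275*(-21)*(-60))/283)*(-1/22505) = ((-273*283 - 346500)/283)*(-1/22505) = ((-77259 - 346500)/283)*(-1/22505) = ((1/283)*(-423759))*(-1/22505) = -423759/283*(-1/22505) = 60537/909845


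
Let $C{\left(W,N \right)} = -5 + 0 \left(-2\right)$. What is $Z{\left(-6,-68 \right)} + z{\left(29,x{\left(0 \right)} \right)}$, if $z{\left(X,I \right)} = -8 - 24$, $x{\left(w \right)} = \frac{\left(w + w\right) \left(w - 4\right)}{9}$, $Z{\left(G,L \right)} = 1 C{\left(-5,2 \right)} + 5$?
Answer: $-32$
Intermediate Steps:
$C{\left(W,N \right)} = -5$ ($C{\left(W,N \right)} = -5 + 0 = -5$)
$Z{\left(G,L \right)} = 0$ ($Z{\left(G,L \right)} = 1 \left(-5\right) + 5 = -5 + 5 = 0$)
$x{\left(w \right)} = \frac{2 w \left(-4 + w\right)}{9}$ ($x{\left(w \right)} = 2 w \left(-4 + w\right) \frac{1}{9} = \frac{2 w \left(-4 + w\right)}{9}$)
$z{\left(X,I \right)} = -32$ ($z{\left(X,I \right)} = -8 - 24 = -32$)
$Z{\left(-6,-68 \right)} + z{\left(29,x{\left(0 \right)} \right)} = 0 - 32 = -32$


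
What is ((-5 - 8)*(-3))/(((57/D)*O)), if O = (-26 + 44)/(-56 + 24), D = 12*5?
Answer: -4160/57 ≈ -72.982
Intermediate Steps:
D = 60
O = -9/16 (O = 18/(-32) = 18*(-1/32) = -9/16 ≈ -0.56250)
((-5 - 8)*(-3))/(((57/D)*O)) = ((-5 - 8)*(-3))/(((57/60)*(-9/16))) = (-13*(-3))/(((57*(1/60))*(-9/16))) = 39/(((19/20)*(-9/16))) = 39/(-171/320) = 39*(-320/171) = -4160/57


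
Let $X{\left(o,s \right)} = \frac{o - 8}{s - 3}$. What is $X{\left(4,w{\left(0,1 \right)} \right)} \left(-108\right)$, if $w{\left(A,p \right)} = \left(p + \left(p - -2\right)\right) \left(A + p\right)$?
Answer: $432$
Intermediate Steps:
$w{\left(A,p \right)} = \left(2 + 2 p\right) \left(A + p\right)$ ($w{\left(A,p \right)} = \left(p + \left(p + 2\right)\right) \left(A + p\right) = \left(p + \left(2 + p\right)\right) \left(A + p\right) = \left(2 + 2 p\right) \left(A + p\right)$)
$X{\left(o,s \right)} = \frac{-8 + o}{-3 + s}$
$X{\left(4,w{\left(0,1 \right)} \right)} \left(-108\right) = \frac{-8 + 4}{-3 + \left(2 \cdot 0 + 2 \cdot 1 + 2 \cdot 1^{2} + 2 \cdot 0 \cdot 1\right)} \left(-108\right) = \frac{1}{-3 + \left(0 + 2 + 2 \cdot 1 + 0\right)} \left(-4\right) \left(-108\right) = \frac{1}{-3 + \left(0 + 2 + 2 + 0\right)} \left(-4\right) \left(-108\right) = \frac{1}{-3 + 4} \left(-4\right) \left(-108\right) = 1^{-1} \left(-4\right) \left(-108\right) = 1 \left(-4\right) \left(-108\right) = \left(-4\right) \left(-108\right) = 432$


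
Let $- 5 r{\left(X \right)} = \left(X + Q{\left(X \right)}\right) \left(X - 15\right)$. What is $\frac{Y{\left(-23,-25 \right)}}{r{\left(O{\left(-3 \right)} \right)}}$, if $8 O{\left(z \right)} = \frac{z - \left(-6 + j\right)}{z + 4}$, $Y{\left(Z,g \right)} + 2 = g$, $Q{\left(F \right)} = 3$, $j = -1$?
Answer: $- \frac{540}{203} \approx -2.6601$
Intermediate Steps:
$Y{\left(Z,g \right)} = -2 + g$
$O{\left(z \right)} = \frac{7 + z}{8 \left(4 + z\right)}$ ($O{\left(z \right)} = \frac{\left(z + \left(6 - -1\right)\right) \frac{1}{z + 4}}{8} = \frac{\left(z + \left(6 + 1\right)\right) \frac{1}{4 + z}}{8} = \frac{\left(z + 7\right) \frac{1}{4 + z}}{8} = \frac{\left(7 + z\right) \frac{1}{4 + z}}{8} = \frac{\frac{1}{4 + z} \left(7 + z\right)}{8} = \frac{7 + z}{8 \left(4 + z\right)}$)
$r{\left(X \right)} = - \frac{\left(-15 + X\right) \left(3 + X\right)}{5}$ ($r{\left(X \right)} = - \frac{\left(X + 3\right) \left(X - 15\right)}{5} = - \frac{\left(3 + X\right) \left(-15 + X\right)}{5} = - \frac{\left(-15 + X\right) \left(3 + X\right)}{5}$)
$\frac{Y{\left(-23,-25 \right)}}{r{\left(O{\left(-3 \right)} \right)}} = \frac{-2 - 25}{9 - \frac{\left(\frac{7 - 3}{8 \left(4 - 3\right)}\right)^{2}}{5} + \frac{12 \frac{7 - 3}{8 \left(4 - 3\right)}}{5}} = - \frac{27}{9 - \frac{\left(\frac{1}{8} \cdot 1^{-1} \cdot 4\right)^{2}}{5} + \frac{12 \cdot \frac{1}{8} \cdot 1^{-1} \cdot 4}{5}} = - \frac{27}{9 - \frac{\left(\frac{1}{8} \cdot 1 \cdot 4\right)^{2}}{5} + \frac{12 \cdot \frac{1}{8} \cdot 1 \cdot 4}{5}} = - \frac{27}{9 - \frac{1}{5 \cdot 4} + \frac{12}{5} \cdot \frac{1}{2}} = - \frac{27}{9 - \frac{1}{20} + \frac{6}{5}} = - \frac{27}{\frac{203}{20}} = \left(-27\right) \frac{20}{203} = - \frac{540}{203}$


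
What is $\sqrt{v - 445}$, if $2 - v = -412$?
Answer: $i \sqrt{31} \approx 5.5678 i$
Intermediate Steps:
$v = 414$ ($v = 2 - -412 = 2 + 412 = 414$)
$\sqrt{v - 445} = \sqrt{414 - 445} = \sqrt{-31} = i \sqrt{31}$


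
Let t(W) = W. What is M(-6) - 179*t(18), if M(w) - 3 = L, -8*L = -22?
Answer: -12865/4 ≈ -3216.3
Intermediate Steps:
L = 11/4 (L = -⅛*(-22) = 11/4 ≈ 2.7500)
M(w) = 23/4 (M(w) = 3 + 11/4 = 23/4)
M(-6) - 179*t(18) = 23/4 - 179*18 = 23/4 - 3222 = -12865/4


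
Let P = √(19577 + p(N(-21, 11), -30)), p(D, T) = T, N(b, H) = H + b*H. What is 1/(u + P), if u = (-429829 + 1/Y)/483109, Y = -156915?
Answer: 5112929022562457616960/112326364699022723251386779 + 5746708637910665100225*√19547/112326364699022723251386779 ≈ 0.0071983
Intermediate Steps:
N(b, H) = H + H*b
P = √19547 (P = √(19577 - 30) = √19547 ≈ 139.81)
u = -67446617536/75807048735 (u = (-429829 + 1/(-156915))/483109 = (-429829 - 1/156915)*(1/483109) = -67446617536/156915*1/483109 = -67446617536/75807048735 ≈ -0.88971)
1/(u + P) = 1/(-67446617536/75807048735 + √19547)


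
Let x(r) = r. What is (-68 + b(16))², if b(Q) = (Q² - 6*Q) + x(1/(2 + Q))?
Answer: 2745649/324 ≈ 8474.2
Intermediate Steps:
b(Q) = Q² + 1/(2 + Q) - 6*Q (b(Q) = (Q² - 6*Q) + 1/(2 + Q) = Q² + 1/(2 + Q) - 6*Q)
(-68 + b(16))² = (-68 + (1 + 16*(-6 + 16)*(2 + 16))/(2 + 16))² = (-68 + (1 + 16*10*18)/18)² = (-68 + (1 + 2880)/18)² = (-68 + (1/18)*2881)² = (-68 + 2881/18)² = (1657/18)² = 2745649/324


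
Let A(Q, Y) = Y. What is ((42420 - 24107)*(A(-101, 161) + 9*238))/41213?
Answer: 42174839/41213 ≈ 1023.3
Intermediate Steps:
((42420 - 24107)*(A(-101, 161) + 9*238))/41213 = ((42420 - 24107)*(161 + 9*238))/41213 = (18313*(161 + 2142))*(1/41213) = (18313*2303)*(1/41213) = 42174839*(1/41213) = 42174839/41213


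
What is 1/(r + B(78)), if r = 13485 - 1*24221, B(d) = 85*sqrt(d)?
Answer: -5368/57349073 - 85*sqrt(78)/114698146 ≈ -0.00010015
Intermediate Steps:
r = -10736 (r = 13485 - 24221 = -10736)
1/(r + B(78)) = 1/(-10736 + 85*sqrt(78))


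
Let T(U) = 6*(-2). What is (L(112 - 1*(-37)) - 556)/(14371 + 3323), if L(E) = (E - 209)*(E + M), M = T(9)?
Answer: -4388/8847 ≈ -0.49599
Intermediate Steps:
T(U) = -12
M = -12
L(E) = (-209 + E)*(-12 + E) (L(E) = (E - 209)*(E - 12) = (-209 + E)*(-12 + E))
(L(112 - 1*(-37)) - 556)/(14371 + 3323) = ((2508 + (112 - 1*(-37))² - 221*(112 - 1*(-37))) - 556)/(14371 + 3323) = ((2508 + (112 + 37)² - 221*(112 + 37)) - 556)/17694 = ((2508 + 149² - 221*149) - 556)*(1/17694) = ((2508 + 22201 - 32929) - 556)*(1/17694) = (-8220 - 556)*(1/17694) = -8776*1/17694 = -4388/8847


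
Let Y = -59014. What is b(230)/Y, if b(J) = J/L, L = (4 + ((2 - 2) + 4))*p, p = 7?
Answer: -115/1652392 ≈ -6.9596e-5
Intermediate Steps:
L = 56 (L = (4 + ((2 - 2) + 4))*7 = (4 + (0 + 4))*7 = (4 + 4)*7 = 8*7 = 56)
b(J) = J/56
b(230)/Y = ((1/56)*230)/(-59014) = (115/28)*(-1/59014) = -115/1652392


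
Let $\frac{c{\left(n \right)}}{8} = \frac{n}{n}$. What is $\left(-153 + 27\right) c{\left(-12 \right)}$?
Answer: $-1008$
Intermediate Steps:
$c{\left(n \right)} = 8$ ($c{\left(n \right)} = 8 \frac{n}{n} = 8 \cdot 1 = 8$)
$\left(-153 + 27\right) c{\left(-12 \right)} = \left(-153 + 27\right) 8 = \left(-126\right) 8 = -1008$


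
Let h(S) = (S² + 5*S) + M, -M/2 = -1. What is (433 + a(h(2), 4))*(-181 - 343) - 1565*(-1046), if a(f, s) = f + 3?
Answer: 1400142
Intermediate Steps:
M = 2 (M = -2*(-1) = 2)
h(S) = 2 + S² + 5*S (h(S) = (S² + 5*S) + 2 = 2 + S² + 5*S)
a(f, s) = 3 + f
(433 + a(h(2), 4))*(-181 - 343) - 1565*(-1046) = (433 + (3 + (2 + 2² + 5*2)))*(-181 - 343) - 1565*(-1046) = (433 + (3 + (2 + 4 + 10)))*(-524) + 1636990 = (433 + (3 + 16))*(-524) + 1636990 = (433 + 19)*(-524) + 1636990 = 452*(-524) + 1636990 = -236848 + 1636990 = 1400142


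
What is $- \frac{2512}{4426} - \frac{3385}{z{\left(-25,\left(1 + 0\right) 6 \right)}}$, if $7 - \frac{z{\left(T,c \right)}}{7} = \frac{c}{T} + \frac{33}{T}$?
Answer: $- \frac{189156613}{3315074} \approx -57.06$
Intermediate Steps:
$z{\left(T,c \right)} = 49 - \frac{231}{T} - \frac{7 c}{T}$ ($z{\left(T,c \right)} = 49 - 7 \left(\frac{c}{T} + \frac{33}{T}\right) = 49 - 7 \left(\frac{33}{T} + \frac{c}{T}\right) = 49 - \left(\frac{231}{T} + \frac{7 c}{T}\right) = 49 - \frac{231}{T} - \frac{7 c}{T}$)
$- \frac{2512}{4426} - \frac{3385}{z{\left(-25,\left(1 + 0\right) 6 \right)}} = - \frac{2512}{4426} - \frac{3385}{7 \frac{1}{-25} \left(-33 - \left(1 + 0\right) 6 + 7 \left(-25\right)\right)} = \left(-2512\right) \frac{1}{4426} - \frac{3385}{7 \left(- \frac{1}{25}\right) \left(-33 - 1 \cdot 6 - 175\right)} = - \frac{1256}{2213} - \frac{3385}{7 \left(- \frac{1}{25}\right) \left(-33 - 6 - 175\right)} = - \frac{1256}{2213} - \frac{3385}{7 \left(- \frac{1}{25}\right) \left(-214\right)} = - \frac{1256}{2213} - \frac{3385}{\frac{1498}{25}} = - \frac{1256}{2213} - \frac{84625}{1498} = - \frac{189156613}{3315074}$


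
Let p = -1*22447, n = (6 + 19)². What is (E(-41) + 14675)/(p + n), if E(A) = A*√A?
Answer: -14675/21822 + 41*I*√41/21822 ≈ -0.67249 + 0.01203*I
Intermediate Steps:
n = 625 (n = 25² = 625)
E(A) = A^(3/2)
p = -22447
(E(-41) + 14675)/(p + n) = ((-41)^(3/2) + 14675)/(-22447 + 625) = (-41*I*√41 + 14675)/(-21822) = (14675 - 41*I*√41)*(-1/21822) = -14675/21822 + 41*I*√41/21822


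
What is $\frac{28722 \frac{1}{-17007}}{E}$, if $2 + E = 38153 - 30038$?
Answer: $- \frac{9574}{45992597} \approx -0.00020816$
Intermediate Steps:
$E = 8113$ ($E = -2 + \left(38153 - 30038\right) = -2 + 8115 = 8113$)
$\frac{28722 \frac{1}{-17007}}{E} = \frac{28722 \frac{1}{-17007}}{8113} = 28722 \left(- \frac{1}{17007}\right) \frac{1}{8113} = \left(- \frac{9574}{5669}\right) \frac{1}{8113} = - \frac{9574}{45992597}$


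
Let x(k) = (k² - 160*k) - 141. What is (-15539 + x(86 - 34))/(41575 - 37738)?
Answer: -21296/3837 ≈ -5.5502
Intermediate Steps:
x(k) = -141 + k² - 160*k
(-15539 + x(86 - 34))/(41575 - 37738) = (-15539 + (-141 + (86 - 34)² - 160*(86 - 34)))/(41575 - 37738) = (-15539 + (-141 + 52² - 160*52))/3837 = (-15539 + (-141 + 2704 - 8320))*(1/3837) = (-15539 - 5757)*(1/3837) = -21296*1/3837 = -21296/3837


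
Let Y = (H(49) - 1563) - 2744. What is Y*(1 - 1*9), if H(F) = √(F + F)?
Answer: 34456 - 56*√2 ≈ 34377.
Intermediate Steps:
H(F) = √2*√F (H(F) = √(2*F) = √2*√F)
Y = -4307 + 7*√2 (Y = (√2*√49 - 1563) - 2744 = (√2*7 - 1563) - 2744 = (7*√2 - 1563) - 2744 = (-1563 + 7*√2) - 2744 = -4307 + 7*√2 ≈ -4297.1)
Y*(1 - 1*9) = (-4307 + 7*√2)*(1 - 1*9) = (-4307 + 7*√2)*(1 - 9) = (-4307 + 7*√2)*(-8) = 34456 - 56*√2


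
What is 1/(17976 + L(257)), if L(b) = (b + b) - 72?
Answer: 1/18418 ≈ 5.4295e-5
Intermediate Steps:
L(b) = -72 + 2*b (L(b) = 2*b - 72 = -72 + 2*b)
1/(17976 + L(257)) = 1/(17976 + (-72 + 2*257)) = 1/(17976 + (-72 + 514)) = 1/(17976 + 442) = 1/18418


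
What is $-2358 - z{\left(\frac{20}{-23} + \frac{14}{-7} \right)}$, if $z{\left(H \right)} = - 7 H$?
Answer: $- \frac{54696}{23} \approx -2378.1$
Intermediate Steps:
$-2358 - z{\left(\frac{20}{-23} + \frac{14}{-7} \right)} = -2358 - - 7 \left(\frac{20}{-23} + \frac{14}{-7}\right) = -2358 - - 7 \left(20 \left(- \frac{1}{23}\right) + 14 \left(- \frac{1}{7}\right)\right) = -2358 - - 7 \left(- \frac{20}{23} - 2\right) = -2358 - \left(-7\right) \left(- \frac{66}{23}\right) = -2358 - \frac{462}{23} = - \frac{54696}{23}$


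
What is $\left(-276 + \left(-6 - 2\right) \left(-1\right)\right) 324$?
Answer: $-86832$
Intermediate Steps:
$\left(-276 + \left(-6 - 2\right) \left(-1\right)\right) 324 = \left(-276 - -8\right) 324 = \left(-276 + 8\right) 324 = \left(-268\right) 324 = -86832$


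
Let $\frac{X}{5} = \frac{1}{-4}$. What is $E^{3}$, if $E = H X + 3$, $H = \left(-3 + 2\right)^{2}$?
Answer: $\frac{343}{64} \approx 5.3594$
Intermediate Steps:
$X = - \frac{5}{4}$ ($X = \frac{5}{-4} = 5 \left(- \frac{1}{4}\right) = - \frac{5}{4} \approx -1.25$)
$H = 1$ ($H = \left(-1\right)^{2} = 1$)
$E = \frac{7}{4}$ ($E = 1 \left(- \frac{5}{4}\right) + 3 = - \frac{5}{4} + 3 = \frac{7}{4} \approx 1.75$)
$E^{3} = \left(\frac{7}{4}\right)^{3} = \frac{343}{64}$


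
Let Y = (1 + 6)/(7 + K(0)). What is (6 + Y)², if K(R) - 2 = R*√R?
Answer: 3721/81 ≈ 45.938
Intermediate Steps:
K(R) = 2 + R^(3/2) (K(R) = 2 + R*√R = 2 + R^(3/2))
Y = 7/9 (Y = (1 + 6)/(7 + (2 + 0^(3/2))) = 7/(7 + (2 + 0)) = 7/(7 + 2) = 7/9 ≈ 0.77778)
(6 + Y)² = (6 + 7/9)² = (61/9)² = 3721/81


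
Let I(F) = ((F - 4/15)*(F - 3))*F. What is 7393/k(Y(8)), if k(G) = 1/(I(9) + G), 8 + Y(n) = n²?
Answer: 19502734/5 ≈ 3.9005e+6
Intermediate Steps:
Y(n) = -8 + n²
I(F) = F*(-3 + F)*(-4/15 + F) (I(F) = ((F - 4*1/15)*(-3 + F))*F = ((F - 4/15)*(-3 + F))*F = ((-4/15 + F)*(-3 + F))*F = ((-3 + F)*(-4/15 + F))*F = F*(-3 + F)*(-4/15 + F))
k(G) = 1/(2358/5 + G) (k(G) = 1/((1/15)*9*(12 - 49*9 + 15*9²) + G) = 1/((1/15)*9*(12 - 441 + 15*81) + G) = 1/((1/15)*9*(12 - 441 + 1215) + G) = 1/((1/15)*9*786 + G) = 1/(2358/5 + G))
7393/k(Y(8)) = 7393/((5/(2358 + 5*(-8 + 8²)))) = 7393/((5/(2358 + 5*(-8 + 64)))) = 7393/((5/(2358 + 5*56))) = 7393/((5/(2358 + 280))) = 7393/((5/2638)) = 7393/((5*(1/2638))) = 7393/(5/2638) = 7393*(2638/5) = 19502734/5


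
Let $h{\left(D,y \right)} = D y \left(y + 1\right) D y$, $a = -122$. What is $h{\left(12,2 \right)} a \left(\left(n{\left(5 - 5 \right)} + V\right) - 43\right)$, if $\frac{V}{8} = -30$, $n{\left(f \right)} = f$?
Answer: $59660928$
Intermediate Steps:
$V = -240$ ($V = 8 \left(-30\right) = -240$)
$h{\left(D,y \right)} = D^{2} y^{2} \left(1 + y\right)$ ($h{\left(D,y \right)} = D y \left(1 + y\right) D y = D y D \left(1 + y\right) y = D y D y \left(1 + y\right) = D^{2} y^{2} \left(1 + y\right)$)
$h{\left(12,2 \right)} a \left(\left(n{\left(5 - 5 \right)} + V\right) - 43\right) = 12^{2} \cdot 2^{2} \left(1 + 2\right) \left(-122\right) \left(\left(\left(5 - 5\right) - 240\right) - 43\right) = 144 \cdot 4 \cdot 3 \left(-122\right) \left(\left(\left(5 - 5\right) - 240\right) - 43\right) = 1728 \left(-122\right) \left(\left(0 - 240\right) - 43\right) = - 210816 \left(-240 - 43\right) = \left(-210816\right) \left(-283\right) = 59660928$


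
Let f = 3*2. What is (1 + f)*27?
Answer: 189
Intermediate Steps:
f = 6
(1 + f)*27 = (1 + 6)*27 = 7*27 = 189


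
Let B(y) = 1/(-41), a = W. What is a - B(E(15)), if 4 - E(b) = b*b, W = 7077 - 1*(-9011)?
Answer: 659609/41 ≈ 16088.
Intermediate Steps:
W = 16088 (W = 7077 + 9011 = 16088)
E(b) = 4 - b² (E(b) = 4 - b*b = 4 - b²)
a = 16088
B(y) = -1/41
a - B(E(15)) = 16088 - 1*(-1/41) = 16088 + 1/41 = 659609/41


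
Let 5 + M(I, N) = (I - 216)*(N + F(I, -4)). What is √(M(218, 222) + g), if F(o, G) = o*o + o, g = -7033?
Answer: √88890 ≈ 298.14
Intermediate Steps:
F(o, G) = o + o² (F(o, G) = o² + o = o + o²)
M(I, N) = -5 + (-216 + I)*(N + I*(1 + I)) (M(I, N) = -5 + (I - 216)*(N + I*(1 + I)) = -5 + (-216 + I)*(N + I*(1 + I)))
√(M(218, 222) + g) = √((-5 + 218³ - 216*218 - 216*222 - 215*218² + 218*222) - 7033) = √((-5 + 10360232 - 47088 - 47952 - 215*47524 + 48396) - 7033) = √((-5 + 10360232 - 47088 - 47952 - 10217660 + 48396) - 7033) = √(95923 - 7033) = √88890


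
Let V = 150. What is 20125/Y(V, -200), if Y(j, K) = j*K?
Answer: -161/240 ≈ -0.67083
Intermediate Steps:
Y(j, K) = K*j
20125/Y(V, -200) = 20125/((-200*150)) = 20125/(-30000) = 20125*(-1/30000) = -161/240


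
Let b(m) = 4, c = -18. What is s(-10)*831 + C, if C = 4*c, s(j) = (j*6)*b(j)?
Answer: -199512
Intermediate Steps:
s(j) = 24*j (s(j) = (j*6)*4 = (6*j)*4 = 24*j)
C = -72 (C = 4*(-18) = -72)
s(-10)*831 + C = (24*(-10))*831 - 72 = -240*831 - 72 = -199440 - 72 = -199512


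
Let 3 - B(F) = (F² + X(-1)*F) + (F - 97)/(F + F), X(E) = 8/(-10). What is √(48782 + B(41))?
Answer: 4*√123809545/205 ≈ 217.11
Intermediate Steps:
X(E) = -⅘ (X(E) = 8*(-⅒) = -⅘)
B(F) = 3 - F² + 4*F/5 - (-97 + F)/(2*F) (B(F) = 3 - ((F² - 4*F/5) + (F - 97)/(F + F)) = 3 - ((F² - 4*F/5) + (-97 + F)/((2*F))) = 3 - ((F² - 4*F/5) + (-97 + F)*(1/(2*F))) = 3 - ((F² - 4*F/5) + (-97 + F)/(2*F)) = 3 - (F² - 4*F/5 + (-97 + F)/(2*F)) = 3 + (-F² + 4*F/5 - (-97 + F)/(2*F)) = 3 - F² + 4*F/5 - (-97 + F)/(2*F))
√(48782 + B(41)) = √(48782 + (⅒)*(485 + 41*(25 - 10*41² + 8*41))/41) = √(48782 + (⅒)*(1/41)*(485 + 41*(25 - 10*1681 + 328))) = √(48782 + (⅒)*(1/41)*(485 + 41*(25 - 16810 + 328))) = √(48782 + (⅒)*(1/41)*(485 + 41*(-16457))) = √(48782 + (⅒)*(1/41)*(485 - 674737)) = √(48782 + (⅒)*(1/41)*(-674252)) = √(48782 - 337126/205) = √(9663184/205) = 4*√123809545/205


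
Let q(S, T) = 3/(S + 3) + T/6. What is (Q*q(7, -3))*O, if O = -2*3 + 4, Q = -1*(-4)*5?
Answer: 8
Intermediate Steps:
Q = 20 (Q = 4*5 = 20)
q(S, T) = 3/(3 + S) + T/6 (q(S, T) = 3/(3 + S) + T*(⅙) = 3/(3 + S) + T/6)
O = -2 (O = -6 + 4 = -2)
(Q*q(7, -3))*O = (20*((18 + 3*(-3) + 7*(-3))/(6*(3 + 7))))*(-2) = (20*((⅙)*(18 - 9 - 21)/10))*(-2) = (20*((⅙)*(⅒)*(-12)))*(-2) = (20*(-⅕))*(-2) = -4*(-2) = 8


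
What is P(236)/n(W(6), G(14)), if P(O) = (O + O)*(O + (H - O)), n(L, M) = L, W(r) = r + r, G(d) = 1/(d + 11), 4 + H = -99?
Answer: -12154/3 ≈ -4051.3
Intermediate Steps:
H = -103 (H = -4 - 99 = -103)
G(d) = 1/(11 + d)
W(r) = 2*r
P(O) = -206*O (P(O) = (O + O)*(O + (-103 - O)) = (2*O)*(-103) = -206*O)
P(236)/n(W(6), G(14)) = (-206*236)/((2*6)) = -48616/12 = -48616*1/12 = -12154/3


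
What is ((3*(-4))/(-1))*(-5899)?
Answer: -70788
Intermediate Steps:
((3*(-4))/(-1))*(-5899) = -12*(-1)*(-5899) = 12*(-5899) = -70788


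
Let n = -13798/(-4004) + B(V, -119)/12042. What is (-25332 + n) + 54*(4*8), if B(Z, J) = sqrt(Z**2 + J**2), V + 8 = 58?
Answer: -47248309/2002 + sqrt(16661)/12042 ≈ -23601.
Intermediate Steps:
V = 50 (V = -8 + 58 = 50)
B(Z, J) = sqrt(J**2 + Z**2)
n = 6899/2002 + sqrt(16661)/12042 (n = -13798/(-4004) + sqrt((-119)**2 + 50**2)/12042 = -13798*(-1/4004) + sqrt(14161 + 2500)*(1/12042) = 6899/2002 + sqrt(16661)*(1/12042) = 6899/2002 + sqrt(16661)/12042 ≈ 3.4568)
(-25332 + n) + 54*(4*8) = (-25332 + (6899/2002 + sqrt(16661)/12042)) + 54*(4*8) = (-50707765/2002 + sqrt(16661)/12042) + 54*32 = (-50707765/2002 + sqrt(16661)/12042) + 1728 = -47248309/2002 + sqrt(16661)/12042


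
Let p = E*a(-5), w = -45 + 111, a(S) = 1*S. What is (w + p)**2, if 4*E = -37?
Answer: 201601/16 ≈ 12600.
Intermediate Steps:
E = -37/4 (E = (1/4)*(-37) = -37/4 ≈ -9.2500)
a(S) = S
w = 66
p = 185/4 (p = -37/4*(-5) = 185/4 ≈ 46.250)
(w + p)**2 = (66 + 185/4)**2 = (449/4)**2 = 201601/16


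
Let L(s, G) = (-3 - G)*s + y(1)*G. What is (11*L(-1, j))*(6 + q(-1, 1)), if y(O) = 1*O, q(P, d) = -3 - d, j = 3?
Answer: 198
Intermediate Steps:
y(O) = O
L(s, G) = G + s*(-3 - G) (L(s, G) = (-3 - G)*s + 1*G = s*(-3 - G) + G = G + s*(-3 - G))
(11*L(-1, j))*(6 + q(-1, 1)) = (11*(3 - 3*(-1) - 1*3*(-1)))*(6 + (-3 - 1*1)) = (11*(3 + 3 + 3))*(6 + (-3 - 1)) = (11*9)*(6 - 4) = 99*2 = 198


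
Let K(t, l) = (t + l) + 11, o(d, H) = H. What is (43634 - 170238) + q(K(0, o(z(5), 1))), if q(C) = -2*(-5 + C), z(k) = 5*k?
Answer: -126618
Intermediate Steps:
K(t, l) = 11 + l + t (K(t, l) = (l + t) + 11 = 11 + l + t)
q(C) = 10 - 2*C
(43634 - 170238) + q(K(0, o(z(5), 1))) = (43634 - 170238) + (10 - 2*(11 + 1 + 0)) = -126604 + (10 - 2*12) = -126604 + (10 - 24) = -126604 - 14 = -126618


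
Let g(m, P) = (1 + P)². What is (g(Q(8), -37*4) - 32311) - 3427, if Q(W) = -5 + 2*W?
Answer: -14129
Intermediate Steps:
(g(Q(8), -37*4) - 32311) - 3427 = ((1 - 37*4)² - 32311) - 3427 = ((1 - 148)² - 32311) - 3427 = ((-147)² - 32311) - 3427 = (21609 - 32311) - 3427 = -10702 - 3427 = -14129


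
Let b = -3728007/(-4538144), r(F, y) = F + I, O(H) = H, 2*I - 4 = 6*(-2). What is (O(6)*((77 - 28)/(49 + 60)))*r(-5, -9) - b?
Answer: -12414281787/494657696 ≈ -25.097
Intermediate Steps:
I = -4 (I = 2 + (6*(-2))/2 = 2 + (½)*(-12) = 2 - 6 = -4)
r(F, y) = -4 + F (r(F, y) = F - 4 = -4 + F)
b = 3728007/4538144 (b = -3728007*(-1/4538144) = 3728007/4538144 ≈ 0.82148)
(O(6)*((77 - 28)/(49 + 60)))*r(-5, -9) - b = (6*((77 - 28)/(49 + 60)))*(-4 - 5) - 1*3728007/4538144 = (6*(49/109))*(-9) - 3728007/4538144 = (294/109)*(-9) - 3728007/4538144 = -2646/109 - 3728007/4538144 = -12414281787/494657696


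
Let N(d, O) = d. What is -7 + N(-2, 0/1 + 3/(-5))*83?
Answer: -173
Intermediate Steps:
-7 + N(-2, 0/1 + 3/(-5))*83 = -7 - 2*83 = -7 - 166 = -173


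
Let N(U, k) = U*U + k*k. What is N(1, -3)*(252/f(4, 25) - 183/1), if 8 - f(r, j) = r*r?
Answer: -2145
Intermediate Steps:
N(U, k) = U**2 + k**2
f(r, j) = 8 - r**2 (f(r, j) = 8 - r*r = 8 - r**2)
N(1, -3)*(252/f(4, 25) - 183/1) = (1**2 + (-3)**2)*(252/(8 - 1*4**2) - 183/1) = (1 + 9)*(252/(8 - 1*16) - 183*1) = 10*(252/(8 - 16) - 183) = 10*(252/(-8) - 183) = 10*(252*(-1/8) - 183) = 10*(-63/2 - 183) = 10*(-429/2) = -2145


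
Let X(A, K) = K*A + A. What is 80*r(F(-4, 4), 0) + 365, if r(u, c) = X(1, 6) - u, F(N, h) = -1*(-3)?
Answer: 685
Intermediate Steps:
X(A, K) = A + A*K (X(A, K) = A*K + A = A + A*K)
F(N, h) = 3
r(u, c) = 7 - u (r(u, c) = 1*(1 + 6) - u = 1*7 - u = 7 - u)
80*r(F(-4, 4), 0) + 365 = 80*(7 - 1*3) + 365 = 80*(7 - 3) + 365 = 80*4 + 365 = 320 + 365 = 685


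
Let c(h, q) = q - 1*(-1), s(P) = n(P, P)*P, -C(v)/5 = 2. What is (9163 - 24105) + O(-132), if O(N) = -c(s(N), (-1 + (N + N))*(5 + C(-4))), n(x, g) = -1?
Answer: -16268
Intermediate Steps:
C(v) = -10 (C(v) = -5*2 = -10)
s(P) = -P
c(h, q) = 1 + q (c(h, q) = q + 1 = 1 + q)
O(N) = -6 + 10*N (O(N) = -(1 + (-1 + (N + N))*(5 - 10)) = -(1 + (-1 + 2*N)*(-5)) = -(1 + (5 - 10*N)) = -(6 - 10*N) = -6 + 10*N)
(9163 - 24105) + O(-132) = (9163 - 24105) + (-6 + 10*(-132)) = -14942 + (-6 - 1320) = -14942 - 1326 = -16268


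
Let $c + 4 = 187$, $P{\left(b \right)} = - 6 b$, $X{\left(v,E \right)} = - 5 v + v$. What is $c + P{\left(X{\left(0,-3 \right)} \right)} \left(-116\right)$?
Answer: $183$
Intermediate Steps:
$X{\left(v,E \right)} = - 4 v$
$c = 183$ ($c = -4 + 187 = 183$)
$c + P{\left(X{\left(0,-3 \right)} \right)} \left(-116\right) = 183 + - 6 \left(\left(-4\right) 0\right) \left(-116\right) = 183 + \left(-6\right) 0 \left(-116\right) = 183 + 0 \left(-116\right) = 183 + 0 = 183$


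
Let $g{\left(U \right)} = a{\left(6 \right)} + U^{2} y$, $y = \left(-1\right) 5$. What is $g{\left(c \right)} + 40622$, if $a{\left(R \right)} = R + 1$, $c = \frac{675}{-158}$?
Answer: $\frac{1011984231}{24964} \approx 40538.0$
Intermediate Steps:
$c = - \frac{675}{158}$ ($c = 675 \left(- \frac{1}{158}\right) = - \frac{675}{158} \approx -4.2721$)
$a{\left(R \right)} = 1 + R$
$y = -5$
$g{\left(U \right)} = 7 - 5 U^{2}$ ($g{\left(U \right)} = \left(1 + 6\right) + U^{2} \left(-5\right) = 7 - 5 U^{2}$)
$g{\left(c \right)} + 40622 = \left(7 - 5 \left(- \frac{675}{158}\right)^{2}\right) + 40622 = \left(7 - \frac{2278125}{24964}\right) + 40622 = - \frac{2103377}{24964} + 40622 = \frac{1011984231}{24964}$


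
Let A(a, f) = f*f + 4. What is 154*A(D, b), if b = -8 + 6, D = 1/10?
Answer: 1232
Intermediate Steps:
D = ⅒ ≈ 0.10000
b = -2
A(a, f) = 4 + f² (A(a, f) = f² + 4 = 4 + f²)
154*A(D, b) = 154*(4 + (-2)²) = 154*(4 + 4) = 154*8 = 1232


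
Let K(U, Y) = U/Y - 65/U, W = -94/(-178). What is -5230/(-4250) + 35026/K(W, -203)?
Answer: -6292905306979/22210458350 ≈ -283.33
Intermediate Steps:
W = 47/89 (W = -94*(-1/178) = 47/89 ≈ 0.52809)
K(U, Y) = -65/U + U/Y
-5230/(-4250) + 35026/K(W, -203) = -5230/(-4250) + 35026/(-65/47/89 + (47/89)/(-203)) = -5230*(-1/4250) + 35026/(-65*89/47 + (47/89)*(-1/203)) = 523/425 + 35026/(-5785/47 - 47/18067) = 523/425 + 35026/(-104519804/849149) = 523/425 + 35026*(-849149/104519804) = 523/425 - 14871146437/52259902 = -6292905306979/22210458350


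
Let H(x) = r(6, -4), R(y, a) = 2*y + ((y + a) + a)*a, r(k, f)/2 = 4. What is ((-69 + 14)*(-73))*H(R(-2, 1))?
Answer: 32120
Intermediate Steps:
r(k, f) = 8 (r(k, f) = 2*4 = 8)
R(y, a) = 2*y + a*(y + 2*a) (R(y, a) = 2*y + ((a + y) + a)*a = 2*y + (y + 2*a)*a = 2*y + a*(y + 2*a))
H(x) = 8
((-69 + 14)*(-73))*H(R(-2, 1)) = ((-69 + 14)*(-73))*8 = -55*(-73)*8 = 4015*8 = 32120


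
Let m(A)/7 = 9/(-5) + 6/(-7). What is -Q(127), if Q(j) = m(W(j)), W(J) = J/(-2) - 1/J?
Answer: 93/5 ≈ 18.600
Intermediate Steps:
W(J) = -1/J - J/2 (W(J) = J*(-½) - 1/J = -J/2 - 1/J = -1/J - J/2)
m(A) = -93/5 (m(A) = 7*(9/(-5) + 6/(-7)) = 7*(9*(-⅕) + 6*(-⅐)) = 7*(-9/5 - 6/7) = 7*(-93/35) = -93/5)
Q(j) = -93/5
-Q(127) = -1*(-93/5) = 93/5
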